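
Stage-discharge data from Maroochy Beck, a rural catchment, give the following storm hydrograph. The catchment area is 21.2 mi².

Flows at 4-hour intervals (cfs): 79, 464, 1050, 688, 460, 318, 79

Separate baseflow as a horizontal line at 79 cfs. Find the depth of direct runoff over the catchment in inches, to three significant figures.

d ≈ 0.756 in

Direct runoff: 0.0, 385.0, 971.0, 609.0, 381.0, 239.0, 0.0 cfs; ΣQ_DR = 2585 cfs.
V = ΣQ_DR · Δt = 2585 × 14400 s = 3.722 × 10^7 ft³.
Over A = 21.2 mi², depth = V / A = 0.756 in.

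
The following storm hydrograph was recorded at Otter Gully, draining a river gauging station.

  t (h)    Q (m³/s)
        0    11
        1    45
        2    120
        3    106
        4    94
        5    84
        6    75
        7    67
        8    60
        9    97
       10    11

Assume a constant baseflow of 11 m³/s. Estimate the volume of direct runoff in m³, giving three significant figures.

V ≈ 2.34 × 10^6 m³

Direct-runoff ordinates (Q − Q_b): 0.0, 34.0, 109.0, 95.0, 83.0, 73.0, 64.0, 56.0, 49.0, 86.0, 0.0 m³/s.
ΣQ_DR = 649.0 m³/s.
With Δt = 1 h = 3600 s, V = ΣQ_DR · Δt = 649.0 × 3600 = 2.34 × 10^6 m³.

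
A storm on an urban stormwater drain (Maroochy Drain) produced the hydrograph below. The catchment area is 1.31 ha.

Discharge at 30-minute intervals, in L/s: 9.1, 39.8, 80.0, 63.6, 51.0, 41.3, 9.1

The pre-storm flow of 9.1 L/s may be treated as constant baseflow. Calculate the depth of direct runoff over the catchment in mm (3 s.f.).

Direct runoff: 0.0, 30.7, 70.9, 54.5, 41.9, 32.2, 0.0 L/s; ΣQ_DR = 230.2 L/s.
V = ΣQ_DR · Δt = 230.2 × 1800 s = 4.144 × 10^5 L.
Over A = 1.31 ha, depth = V / A = 31.6 mm.

d ≈ 31.6 mm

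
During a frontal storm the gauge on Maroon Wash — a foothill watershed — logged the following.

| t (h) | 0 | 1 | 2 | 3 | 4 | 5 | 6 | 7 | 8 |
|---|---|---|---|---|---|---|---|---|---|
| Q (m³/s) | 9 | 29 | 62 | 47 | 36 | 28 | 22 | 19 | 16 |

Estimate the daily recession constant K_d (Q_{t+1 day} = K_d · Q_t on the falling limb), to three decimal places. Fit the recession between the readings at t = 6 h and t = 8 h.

Between t = 6 h and t = 8 h the flow falls from 22 to 16 m³/s over 2×1 h = 2 h.
Per-interval ratio K = (16/22)^(1/2) = 0.8528; K_d = K^(24/1) = 0.022.

K_d ≈ 0.022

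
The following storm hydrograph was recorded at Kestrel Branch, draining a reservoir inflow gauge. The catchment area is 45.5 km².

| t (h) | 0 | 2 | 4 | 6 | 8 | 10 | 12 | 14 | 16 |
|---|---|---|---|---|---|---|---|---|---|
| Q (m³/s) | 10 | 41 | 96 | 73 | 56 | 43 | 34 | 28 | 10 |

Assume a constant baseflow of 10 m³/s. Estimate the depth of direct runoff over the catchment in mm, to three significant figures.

Direct runoff: 0.0, 31.0, 86.0, 63.0, 46.0, 33.0, 24.0, 18.0, 0.0 m³/s; ΣQ_DR = 301.0 m³/s.
V = ΣQ_DR · Δt = 301.0 × 7200 s = 2.167 × 10^6 m³.
Over A = 45.5 km², depth = V / A = 47.6 mm.

d ≈ 47.6 mm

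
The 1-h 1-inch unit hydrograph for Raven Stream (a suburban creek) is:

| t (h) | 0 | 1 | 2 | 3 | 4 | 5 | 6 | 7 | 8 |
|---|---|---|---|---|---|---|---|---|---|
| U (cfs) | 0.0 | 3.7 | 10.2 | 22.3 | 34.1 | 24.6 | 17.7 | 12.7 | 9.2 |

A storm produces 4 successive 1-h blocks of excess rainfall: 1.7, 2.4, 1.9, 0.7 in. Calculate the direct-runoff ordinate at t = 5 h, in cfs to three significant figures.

Q ≈ 173 cfs

By discrete convolution, Q_j = Σ (P_i / 1 in) · U_{j−i}.
At t = 5 h (j=5): Q = (1.7/1)·24.6 + (2.4/1)·34.1 + (1.9/1)·22.3 + (0.7/1)·10.2 = 173 cfs.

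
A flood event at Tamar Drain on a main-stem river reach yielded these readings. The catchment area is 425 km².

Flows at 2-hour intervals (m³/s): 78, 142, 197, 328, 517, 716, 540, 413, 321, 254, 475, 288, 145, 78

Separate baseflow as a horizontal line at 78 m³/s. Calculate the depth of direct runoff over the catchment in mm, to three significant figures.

Direct runoff: 0.0, 64.0, 119.0, 250.0, 439.0, 638.0, 462.0, 335.0, 243.0, 176.0, 397.0, 210.0, 67.0, 0.0 m³/s; ΣQ_DR = 3400 m³/s.
V = ΣQ_DR · Δt = 3400 × 7200 s = 2.448 × 10^7 m³.
Over A = 425 km², depth = V / A = 57.6 mm.

d ≈ 57.6 mm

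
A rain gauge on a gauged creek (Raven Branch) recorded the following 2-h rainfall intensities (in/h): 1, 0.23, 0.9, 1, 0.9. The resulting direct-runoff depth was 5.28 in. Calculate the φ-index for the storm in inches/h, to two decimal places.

Only the 4 blocks with intensity above φ contribute runoff: 1, 0.9, 1, 0.9 in/h.
Σ(I−φ)·Δt = d  ⇒  (1+0.9+1+0.9 − 4φ)·2 = 5.28
φ = (3.800 − 5.28/2) / 4 = 0.29 in/h.

φ ≈ 0.29 in/h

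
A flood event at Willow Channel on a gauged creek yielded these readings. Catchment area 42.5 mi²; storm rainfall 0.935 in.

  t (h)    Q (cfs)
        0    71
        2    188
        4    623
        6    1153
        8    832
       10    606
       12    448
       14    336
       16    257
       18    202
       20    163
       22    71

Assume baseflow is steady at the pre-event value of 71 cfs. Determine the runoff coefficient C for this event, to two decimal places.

C ≈ 0.32

ΣQ_DR = 4098 cfs; V = ΣQ_DR·Δt = 2.951 × 10^7 ft³.
Runoff depth d = V / A = 0.2988 in.
C = d / P = 0.2988 / 0.935 = 0.32.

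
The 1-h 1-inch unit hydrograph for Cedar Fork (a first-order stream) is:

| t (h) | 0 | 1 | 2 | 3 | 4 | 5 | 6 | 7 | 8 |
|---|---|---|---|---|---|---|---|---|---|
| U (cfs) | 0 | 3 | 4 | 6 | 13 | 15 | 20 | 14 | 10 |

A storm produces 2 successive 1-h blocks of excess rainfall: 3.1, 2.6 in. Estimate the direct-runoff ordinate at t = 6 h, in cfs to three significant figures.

By discrete convolution, Q_j = Σ (P_i / 1 in) · U_{j−i}.
At t = 6 h (j=6): Q = (3.1/1)·20 + (2.6/1)·15 = 101 cfs.

Q ≈ 101 cfs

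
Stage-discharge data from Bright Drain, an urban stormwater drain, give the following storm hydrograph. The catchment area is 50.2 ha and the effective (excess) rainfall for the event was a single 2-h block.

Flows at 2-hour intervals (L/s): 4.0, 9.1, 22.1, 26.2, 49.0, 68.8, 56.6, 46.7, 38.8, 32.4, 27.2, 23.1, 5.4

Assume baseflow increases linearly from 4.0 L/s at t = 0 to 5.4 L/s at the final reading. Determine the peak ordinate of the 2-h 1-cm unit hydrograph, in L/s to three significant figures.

Direct runoff: 0.00, 4.98, 17.87, 21.85, 44.53, 64.22, 51.90, 41.88, 33.87, 27.35, 22.03, 17.82, 0.00 L/s; ΣQ_DR = 348.3 L/s, peak = 64.22 L/s.
Runoff depth d = ΣQ_DR·Δt / A = 348.3 × 7200 / (50.2 ha) = 4.996 mm.
The 1-cm UH is the DRH scaled by (10 mm)/d, so U_p = 64.22 × 10/4.996 = 129 L/s.

U_p ≈ 129 L/s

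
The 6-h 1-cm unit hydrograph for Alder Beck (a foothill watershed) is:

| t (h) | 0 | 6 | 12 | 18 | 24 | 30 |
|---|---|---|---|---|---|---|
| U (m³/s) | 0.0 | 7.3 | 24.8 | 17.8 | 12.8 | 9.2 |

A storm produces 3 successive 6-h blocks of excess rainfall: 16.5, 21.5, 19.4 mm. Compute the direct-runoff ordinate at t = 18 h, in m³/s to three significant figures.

Q ≈ 96.9 m³/s

By discrete convolution, Q_j = Σ (P_i / 10 mm) · U_{j−i}.
At t = 18 h (j=3): Q = (16.5/10)·17.8 + (21.5/10)·24.8 + (19.4/10)·7.3 = 96.9 m³/s.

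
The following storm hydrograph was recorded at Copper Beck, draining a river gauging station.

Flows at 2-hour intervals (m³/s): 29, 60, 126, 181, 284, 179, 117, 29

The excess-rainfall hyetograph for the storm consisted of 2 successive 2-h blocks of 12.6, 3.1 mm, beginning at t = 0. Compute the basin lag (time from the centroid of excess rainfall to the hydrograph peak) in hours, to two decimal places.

Centroid of excess rainfall: t_c = Σ P_i·t̄_i / ΣP_i = 1.3949 h (block centres at 1, 3 h).
Hydrograph peak occurs at t = 8 h, so basin lag t_L = 8 − 1.3949 = 6.61 h.

t_L ≈ 6.61 h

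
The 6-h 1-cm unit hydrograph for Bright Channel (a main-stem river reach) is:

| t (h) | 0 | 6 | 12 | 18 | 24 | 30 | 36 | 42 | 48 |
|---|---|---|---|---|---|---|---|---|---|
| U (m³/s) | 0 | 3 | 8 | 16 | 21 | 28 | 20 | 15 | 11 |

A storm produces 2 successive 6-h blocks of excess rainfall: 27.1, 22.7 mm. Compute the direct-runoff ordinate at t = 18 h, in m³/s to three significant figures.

Q ≈ 61.5 m³/s

By discrete convolution, Q_j = Σ (P_i / 10 mm) · U_{j−i}.
At t = 18 h (j=3): Q = (27.1/10)·16 + (22.7/10)·8 = 61.5 m³/s.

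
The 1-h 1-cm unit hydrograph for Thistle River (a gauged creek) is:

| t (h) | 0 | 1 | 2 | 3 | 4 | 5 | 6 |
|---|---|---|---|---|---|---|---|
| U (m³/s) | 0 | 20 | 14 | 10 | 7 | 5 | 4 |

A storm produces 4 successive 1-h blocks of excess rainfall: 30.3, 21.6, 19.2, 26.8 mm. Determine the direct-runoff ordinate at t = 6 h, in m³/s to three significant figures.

By discrete convolution, Q_j = Σ (P_i / 10 mm) · U_{j−i}.
At t = 6 h (j=6): Q = (30.3/10)·4 + (21.6/10)·5 + (19.2/10)·7 + (26.8/10)·10 = 63.2 m³/s.

Q ≈ 63.2 m³/s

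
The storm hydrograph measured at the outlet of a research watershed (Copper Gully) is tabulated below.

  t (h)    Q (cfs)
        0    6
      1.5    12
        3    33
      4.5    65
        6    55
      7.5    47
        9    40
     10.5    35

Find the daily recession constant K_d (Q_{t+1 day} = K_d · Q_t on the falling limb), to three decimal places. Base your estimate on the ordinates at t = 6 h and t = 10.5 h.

K_d ≈ 0.090

Between t = 6 h and t = 10.5 h the flow falls from 55 to 35 cfs over 3×1.5 h = 4.5 h.
Per-interval ratio K = (35/55)^(1/3) = 0.8601; K_d = K^(24/1.5) = 0.090.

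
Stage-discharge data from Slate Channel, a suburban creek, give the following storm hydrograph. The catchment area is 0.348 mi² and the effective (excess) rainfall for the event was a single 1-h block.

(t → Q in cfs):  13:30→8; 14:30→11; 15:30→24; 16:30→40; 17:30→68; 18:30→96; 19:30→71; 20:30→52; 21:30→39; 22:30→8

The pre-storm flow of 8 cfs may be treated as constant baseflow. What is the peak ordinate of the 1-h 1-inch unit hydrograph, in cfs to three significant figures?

U_p ≈ 58.6 cfs

Direct runoff: 0.0, 3.0, 16.0, 32.0, 60.0, 88.0, 63.0, 44.0, 31.0, 0.0 cfs; ΣQ_DR = 337.0 cfs, peak = 88.0 cfs.
Runoff depth d = ΣQ_DR·Δt / A = 337.0 × 3600 / (0.348 mi²) = 1.501 in.
The 1-inch UH is the DRH scaled by (1 in)/d, so U_p = 88.0 × 1/1.501 = 58.6 cfs.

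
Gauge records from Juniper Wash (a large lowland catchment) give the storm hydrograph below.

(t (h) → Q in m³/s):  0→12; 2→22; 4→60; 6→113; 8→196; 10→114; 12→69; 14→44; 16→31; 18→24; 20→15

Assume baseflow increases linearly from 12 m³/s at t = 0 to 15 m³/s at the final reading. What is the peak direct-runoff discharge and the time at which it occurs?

Q_p = 182.80 m³/s at t = 8 h

Subtracting baseflow gives direct-runoff ordinates: 0.00, 9.70, 47.40, 100.10, 182.80, 100.50, 55.20, 29.90, 16.60, 9.30, 0.00 m³/s.
The maximum is 182.80 m³/s, occurring at the reading for t = 8 h.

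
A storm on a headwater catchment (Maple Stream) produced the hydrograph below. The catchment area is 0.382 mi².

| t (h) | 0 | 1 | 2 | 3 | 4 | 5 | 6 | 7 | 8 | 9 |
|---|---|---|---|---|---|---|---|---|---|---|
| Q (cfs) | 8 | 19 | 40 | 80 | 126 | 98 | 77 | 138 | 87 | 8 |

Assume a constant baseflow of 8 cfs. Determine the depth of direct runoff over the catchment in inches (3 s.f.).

d ≈ 2.44 in

Direct runoff: 0.0, 11.0, 32.0, 72.0, 118.0, 90.0, 69.0, 130.0, 79.0, 0.0 cfs; ΣQ_DR = 601.0 cfs.
V = ΣQ_DR · Δt = 601.0 × 3600 s = 2.164 × 10^6 ft³.
Over A = 0.382 mi², depth = V / A = 2.44 in.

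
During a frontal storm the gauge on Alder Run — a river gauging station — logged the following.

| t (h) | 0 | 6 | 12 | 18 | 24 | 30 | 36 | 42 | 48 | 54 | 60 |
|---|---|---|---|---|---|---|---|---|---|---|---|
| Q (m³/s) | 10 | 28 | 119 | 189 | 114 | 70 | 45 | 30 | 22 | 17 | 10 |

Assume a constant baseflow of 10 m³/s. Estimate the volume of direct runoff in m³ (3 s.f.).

Direct-runoff ordinates (Q − Q_b): 0.0, 18.0, 109.0, 179.0, 104.0, 60.0, 35.0, 20.0, 12.0, 7.0, 0.0 m³/s.
ΣQ_DR = 544.0 m³/s.
With Δt = 6 h = 21600 s, V = ΣQ_DR · Δt = 544.0 × 21600 = 1.18 × 10^7 m³.

V ≈ 1.18 × 10^7 m³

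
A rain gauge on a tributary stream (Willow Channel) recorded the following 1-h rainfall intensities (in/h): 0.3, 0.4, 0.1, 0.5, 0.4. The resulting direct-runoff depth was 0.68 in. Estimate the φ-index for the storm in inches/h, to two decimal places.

Only the 4 blocks with intensity above φ contribute runoff: 0.3, 0.4, 0.5, 0.4 in/h.
Σ(I−φ)·Δt = d  ⇒  (0.3+0.4+0.5+0.4 − 4φ)·1 = 0.68
φ = (1.600 − 0.68/1) / 4 = 0.23 in/h.

φ ≈ 0.23 in/h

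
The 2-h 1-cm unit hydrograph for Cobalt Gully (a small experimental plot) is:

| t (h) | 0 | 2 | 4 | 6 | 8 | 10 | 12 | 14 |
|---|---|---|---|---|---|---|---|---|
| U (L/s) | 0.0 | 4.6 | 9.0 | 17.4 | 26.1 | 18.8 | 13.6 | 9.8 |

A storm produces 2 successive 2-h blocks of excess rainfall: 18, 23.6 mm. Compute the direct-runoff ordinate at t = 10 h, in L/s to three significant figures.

By discrete convolution, Q_j = Σ (P_i / 10 mm) · U_{j−i}.
At t = 10 h (j=5): Q = (18/10)·18.8 + (23.6/10)·26.1 = 95.4 L/s.

Q ≈ 95.4 L/s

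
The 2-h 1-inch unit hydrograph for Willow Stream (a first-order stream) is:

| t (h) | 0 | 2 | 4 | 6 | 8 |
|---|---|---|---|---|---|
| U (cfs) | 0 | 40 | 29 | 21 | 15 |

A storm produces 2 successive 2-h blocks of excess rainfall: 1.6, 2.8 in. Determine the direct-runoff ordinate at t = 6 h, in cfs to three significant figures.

Q ≈ 115 cfs

By discrete convolution, Q_j = Σ (P_i / 1 in) · U_{j−i}.
At t = 6 h (j=3): Q = (1.6/1)·21 + (2.8/1)·29 = 115 cfs.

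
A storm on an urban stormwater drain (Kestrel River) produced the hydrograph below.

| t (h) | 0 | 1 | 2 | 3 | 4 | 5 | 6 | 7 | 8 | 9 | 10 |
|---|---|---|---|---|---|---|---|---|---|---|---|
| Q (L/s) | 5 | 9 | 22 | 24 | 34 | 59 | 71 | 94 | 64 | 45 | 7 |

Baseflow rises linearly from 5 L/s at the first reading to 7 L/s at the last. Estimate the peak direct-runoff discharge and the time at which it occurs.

Subtracting baseflow gives direct-runoff ordinates: 0.00, 3.80, 16.60, 18.40, 28.20, 53.00, 64.80, 87.60, 57.40, 38.20, 0.00 L/s.
The maximum is 87.60 L/s, occurring at the reading for t = 7 h.

Q_p = 87.60 L/s at t = 7 h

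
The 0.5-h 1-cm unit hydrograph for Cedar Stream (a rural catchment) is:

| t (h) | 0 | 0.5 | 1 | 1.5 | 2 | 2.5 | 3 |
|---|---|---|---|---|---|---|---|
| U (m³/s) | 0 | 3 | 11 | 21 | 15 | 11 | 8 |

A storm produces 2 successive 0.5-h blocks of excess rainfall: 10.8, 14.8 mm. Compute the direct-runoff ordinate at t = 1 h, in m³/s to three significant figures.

Q ≈ 16.3 m³/s

By discrete convolution, Q_j = Σ (P_i / 10 mm) · U_{j−i}.
At t = 1 h (j=2): Q = (10.8/10)·11 + (14.8/10)·3 = 16.3 m³/s.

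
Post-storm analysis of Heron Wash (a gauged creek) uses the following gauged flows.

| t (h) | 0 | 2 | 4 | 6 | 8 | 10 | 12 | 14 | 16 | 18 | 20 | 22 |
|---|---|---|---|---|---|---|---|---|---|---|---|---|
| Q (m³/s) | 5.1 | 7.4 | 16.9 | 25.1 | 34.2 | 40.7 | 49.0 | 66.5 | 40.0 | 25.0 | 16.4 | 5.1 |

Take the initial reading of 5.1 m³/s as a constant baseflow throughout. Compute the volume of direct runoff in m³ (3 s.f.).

Direct-runoff ordinates (Q − Q_b): 0.0, 2.3, 11.8, 20.0, 29.1, 35.6, 43.9, 61.4, 34.9, 19.9, 11.3, 0.0 m³/s.
ΣQ_DR = 270.2 m³/s.
With Δt = 2 h = 7200 s, V = ΣQ_DR · Δt = 270.2 × 7200 = 1.95 × 10^6 m³.

V ≈ 1.95 × 10^6 m³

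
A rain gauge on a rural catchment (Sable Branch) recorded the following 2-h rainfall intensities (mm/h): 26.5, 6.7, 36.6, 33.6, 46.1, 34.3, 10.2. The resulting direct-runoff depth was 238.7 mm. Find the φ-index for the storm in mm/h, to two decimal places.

Only the 5 blocks with intensity above φ contribute runoff: 26.5, 36.6, 33.6, 46.1, 34.3 mm/h.
Σ(I−φ)·Δt = d  ⇒  (26.5+36.6+33.6+46.1+34.3 − 5φ)·2 = 238.7
φ = (177.1 − 238.7/2) / 5 = 11.55 mm/h.

φ ≈ 11.55 mm/h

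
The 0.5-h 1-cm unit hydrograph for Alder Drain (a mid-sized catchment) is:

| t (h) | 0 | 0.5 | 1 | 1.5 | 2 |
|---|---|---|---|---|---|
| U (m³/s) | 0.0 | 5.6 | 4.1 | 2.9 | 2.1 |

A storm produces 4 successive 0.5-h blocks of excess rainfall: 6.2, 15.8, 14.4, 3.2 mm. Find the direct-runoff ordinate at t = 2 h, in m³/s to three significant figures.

Q ≈ 13.6 m³/s

By discrete convolution, Q_j = Σ (P_i / 10 mm) · U_{j−i}.
At t = 2 h (j=4): Q = (6.2/10)·2.1 + (15.8/10)·2.9 + (14.4/10)·4.1 + (3.2/10)·5.6 = 13.6 m³/s.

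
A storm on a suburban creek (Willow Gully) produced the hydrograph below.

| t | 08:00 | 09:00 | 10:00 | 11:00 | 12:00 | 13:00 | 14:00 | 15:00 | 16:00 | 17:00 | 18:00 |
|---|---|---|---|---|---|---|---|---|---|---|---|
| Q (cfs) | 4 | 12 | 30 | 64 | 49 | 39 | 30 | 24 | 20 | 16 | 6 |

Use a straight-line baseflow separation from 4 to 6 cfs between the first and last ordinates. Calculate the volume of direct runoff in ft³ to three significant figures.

V ≈ 8.60 × 10^5 ft³

Direct-runoff ordinates (Q − Q_b): 0.00, 7.80, 25.60, 59.40, 44.20, 34.00, 24.80, 18.60, 14.40, 10.20, 0.00 cfs.
ΣQ_DR = 239.0 cfs.
With Δt = 1 h = 3600 s, V = ΣQ_DR · Δt = 239.0 × 3600 = 8.60 × 10^5 ft³.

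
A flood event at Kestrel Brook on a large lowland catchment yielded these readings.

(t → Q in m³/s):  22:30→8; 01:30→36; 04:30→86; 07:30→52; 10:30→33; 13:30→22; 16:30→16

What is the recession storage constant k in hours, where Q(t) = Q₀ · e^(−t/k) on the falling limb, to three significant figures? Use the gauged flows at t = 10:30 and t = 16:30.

k ≈ 8.29 h

On the falling limb, Q drops from 33 to 16 m³/s between t = 10:30 and t = 16:30 (Δt = 6 h).
k = −Δt / ln(Q₂/Q₁) = −6 / ln(16/33) = 8.29 h.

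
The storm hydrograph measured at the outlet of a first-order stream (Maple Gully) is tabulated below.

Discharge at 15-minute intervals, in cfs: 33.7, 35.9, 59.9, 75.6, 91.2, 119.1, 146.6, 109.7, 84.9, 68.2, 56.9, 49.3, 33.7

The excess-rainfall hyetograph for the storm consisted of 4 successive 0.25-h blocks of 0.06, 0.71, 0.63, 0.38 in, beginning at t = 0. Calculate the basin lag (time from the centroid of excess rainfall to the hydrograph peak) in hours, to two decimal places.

t_L ≈ 0.94 h

Centroid of excess rainfall: t_c = Σ P_i·t̄_i / ΣP_i = 0.5618 h (block centres at 0.125, 0.375, 0.625, 0.875 h).
Hydrograph peak occurs at t = 1.5 h, so basin lag t_L = 1.5 − 0.5618 = 0.94 h.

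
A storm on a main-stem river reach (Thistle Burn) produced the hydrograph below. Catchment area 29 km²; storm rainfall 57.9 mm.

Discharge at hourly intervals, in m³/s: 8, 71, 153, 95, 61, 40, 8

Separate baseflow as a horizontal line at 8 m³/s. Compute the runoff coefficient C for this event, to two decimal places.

ΣQ_DR = 380.0 m³/s; V = ΣQ_DR·Δt = 1.368 × 10^6 m³.
Runoff depth d = V / A = 47.17 mm.
C = d / P = 47.17 / 57.9 = 0.81.

C ≈ 0.81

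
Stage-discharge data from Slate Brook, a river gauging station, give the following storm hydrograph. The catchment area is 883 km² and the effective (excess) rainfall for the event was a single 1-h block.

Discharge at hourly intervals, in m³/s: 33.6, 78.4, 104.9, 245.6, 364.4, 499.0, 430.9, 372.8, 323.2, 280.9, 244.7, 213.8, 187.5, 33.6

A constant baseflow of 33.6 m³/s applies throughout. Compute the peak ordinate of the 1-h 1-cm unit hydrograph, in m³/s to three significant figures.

Direct runoff: 0.0, 44.8, 71.3, 212.0, 330.8, 465.4, 397.3, 339.2, 289.6, 247.3, 211.1, 180.2, 153.9, 0.0 m³/s; ΣQ_DR = 2943 m³/s, peak = 465.4 m³/s.
Runoff depth d = ΣQ_DR·Δt / A = 2943 × 3600 / (883 km²) = 12.00 mm.
The 1-cm UH is the DRH scaled by (10 mm)/d, so U_p = 465.4 × 10/12.00 = 388 m³/s.

U_p ≈ 388 m³/s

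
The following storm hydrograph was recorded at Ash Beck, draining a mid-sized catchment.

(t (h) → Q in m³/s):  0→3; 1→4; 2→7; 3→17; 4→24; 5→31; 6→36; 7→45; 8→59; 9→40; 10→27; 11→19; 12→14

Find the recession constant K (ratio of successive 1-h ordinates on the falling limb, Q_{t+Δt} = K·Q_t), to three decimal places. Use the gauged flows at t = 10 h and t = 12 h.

Using the recession-limb readings at t = 10 h and t = 12 h: Q falls from 27 to 14 m³/s over 2 intervals.
K = (Q₂/Q₁)^(1/2) = (14/27)^(1/2) = 0.720.

K ≈ 0.720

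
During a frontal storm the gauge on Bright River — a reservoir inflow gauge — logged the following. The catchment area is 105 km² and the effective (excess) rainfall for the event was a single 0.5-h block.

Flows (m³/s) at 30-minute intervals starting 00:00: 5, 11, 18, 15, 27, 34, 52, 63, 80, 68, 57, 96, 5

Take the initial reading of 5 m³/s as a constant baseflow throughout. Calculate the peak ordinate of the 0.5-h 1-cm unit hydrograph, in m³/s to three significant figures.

U_p ≈ 114 m³/s

Direct runoff: 0.0, 6.0, 13.0, 10.0, 22.0, 29.0, 47.0, 58.0, 75.0, 63.0, 52.0, 91.0, 0.0 m³/s; ΣQ_DR = 466.0 m³/s, peak = 91.0 m³/s.
Runoff depth d = ΣQ_DR·Δt / A = 466.0 × 1800 / (105 km²) = 7.989 mm.
The 1-cm UH is the DRH scaled by (10 mm)/d, so U_p = 91.0 × 10/7.989 = 114 m³/s.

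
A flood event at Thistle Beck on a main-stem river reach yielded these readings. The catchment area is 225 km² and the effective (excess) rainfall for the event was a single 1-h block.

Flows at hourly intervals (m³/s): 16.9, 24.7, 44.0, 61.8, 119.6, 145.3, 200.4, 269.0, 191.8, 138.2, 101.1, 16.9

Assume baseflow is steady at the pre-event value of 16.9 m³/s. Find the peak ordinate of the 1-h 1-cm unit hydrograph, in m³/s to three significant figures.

Direct runoff: 0.0, 7.8, 27.1, 44.9, 102.7, 128.4, 183.5, 252.1, 174.9, 121.3, 84.2, 0.0 m³/s; ΣQ_DR = 1127 m³/s, peak = 252.1 m³/s.
Runoff depth d = ΣQ_DR·Δt / A = 1127 × 3600 / (225 km²) = 18.03 mm.
The 1-cm UH is the DRH scaled by (10 mm)/d, so U_p = 252.1 × 10/18.03 = 140 m³/s.

U_p ≈ 140 m³/s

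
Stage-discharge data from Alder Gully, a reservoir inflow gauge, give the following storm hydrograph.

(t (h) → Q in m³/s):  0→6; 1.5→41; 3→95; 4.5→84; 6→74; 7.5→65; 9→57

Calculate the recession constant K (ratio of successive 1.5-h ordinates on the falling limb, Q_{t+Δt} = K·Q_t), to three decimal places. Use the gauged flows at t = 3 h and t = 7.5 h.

Using the recession-limb readings at t = 3 h and t = 7.5 h: Q falls from 95 to 65 m³/s over 3 intervals.
K = (Q₂/Q₁)^(1/3) = (65/95)^(1/3) = 0.881.

K ≈ 0.881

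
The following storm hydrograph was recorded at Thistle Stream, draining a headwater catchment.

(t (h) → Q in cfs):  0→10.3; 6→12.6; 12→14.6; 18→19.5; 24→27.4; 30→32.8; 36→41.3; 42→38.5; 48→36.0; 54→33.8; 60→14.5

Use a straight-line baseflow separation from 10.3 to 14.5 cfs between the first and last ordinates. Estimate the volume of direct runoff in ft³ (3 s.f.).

V ≈ 3.13 × 10^6 ft³

Direct-runoff ordinates (Q − Q_b): 0.00, 1.88, 3.46, 7.94, 15.42, 20.40, 28.48, 25.26, 22.34, 19.72, 0.00 cfs.
ΣQ_DR = 144.9 cfs.
With Δt = 6 h = 21600 s, V = ΣQ_DR · Δt = 144.9 × 21600 = 3.13 × 10^6 ft³.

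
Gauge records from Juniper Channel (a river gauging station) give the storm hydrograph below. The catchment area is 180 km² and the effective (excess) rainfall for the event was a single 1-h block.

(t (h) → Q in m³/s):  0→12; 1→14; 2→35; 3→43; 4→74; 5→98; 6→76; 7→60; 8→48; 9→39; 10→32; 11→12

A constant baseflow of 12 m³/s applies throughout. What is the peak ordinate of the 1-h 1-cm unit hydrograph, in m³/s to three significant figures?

Direct runoff: 0.0, 2.0, 23.0, 31.0, 62.0, 86.0, 64.0, 48.0, 36.0, 27.0, 20.0, 0.0 m³/s; ΣQ_DR = 399.0 m³/s, peak = 86.0 m³/s.
Runoff depth d = ΣQ_DR·Δt / A = 399.0 × 3600 / (180 km²) = 7.980 mm.
The 1-cm UH is the DRH scaled by (10 mm)/d, so U_p = 86.0 × 10/7.980 = 108 m³/s.

U_p ≈ 108 m³/s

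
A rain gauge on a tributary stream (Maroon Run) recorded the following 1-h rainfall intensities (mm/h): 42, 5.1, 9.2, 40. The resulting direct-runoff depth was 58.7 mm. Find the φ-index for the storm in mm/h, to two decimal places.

φ ≈ 11.65 mm/h

Only the 2 blocks with intensity above φ contribute runoff: 42, 40 mm/h.
Σ(I−φ)·Δt = d  ⇒  (42+40 − 2φ)·1 = 58.7
φ = (82.00 − 58.7/1) / 2 = 11.65 mm/h.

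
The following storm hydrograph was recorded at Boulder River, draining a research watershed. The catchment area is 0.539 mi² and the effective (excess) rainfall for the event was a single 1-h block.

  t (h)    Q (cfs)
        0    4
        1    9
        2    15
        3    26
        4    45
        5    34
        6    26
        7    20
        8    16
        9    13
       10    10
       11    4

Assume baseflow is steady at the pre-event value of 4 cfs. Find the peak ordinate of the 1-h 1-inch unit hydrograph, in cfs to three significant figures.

U_p ≈ 82.0 cfs

Direct runoff: 0.0, 5.0, 11.0, 22.0, 41.0, 30.0, 22.0, 16.0, 12.0, 9.0, 6.0, 0.0 cfs; ΣQ_DR = 174.0 cfs, peak = 41.0 cfs.
Runoff depth d = ΣQ_DR·Δt / A = 174.0 × 3600 / (0.539 mi²) = 0.5002 in.
The 1-inch UH is the DRH scaled by (1 in)/d, so U_p = 41.0 × 1/0.5002 = 82.0 cfs.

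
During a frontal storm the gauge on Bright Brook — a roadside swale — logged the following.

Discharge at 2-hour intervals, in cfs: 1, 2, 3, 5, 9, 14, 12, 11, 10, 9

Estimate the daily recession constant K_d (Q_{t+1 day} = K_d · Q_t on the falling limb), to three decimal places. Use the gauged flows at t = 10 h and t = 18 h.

K_d ≈ 0.266

Between t = 10 h and t = 18 h the flow falls from 14 to 9 cfs over 4×2 h = 8 h.
Per-interval ratio K = (9/14)^(1/4) = 0.8954; K_d = K^(24/2) = 0.266.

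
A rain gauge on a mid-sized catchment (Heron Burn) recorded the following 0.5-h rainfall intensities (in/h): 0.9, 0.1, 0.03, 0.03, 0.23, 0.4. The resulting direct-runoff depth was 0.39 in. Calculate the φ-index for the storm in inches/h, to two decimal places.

φ ≈ 0.26 in/h

Only the 2 blocks with intensity above φ contribute runoff: 0.9, 0.4 in/h.
Σ(I−φ)·Δt = d  ⇒  (0.9+0.4 − 2φ)·0.5 = 0.39
φ = (1.300 − 0.39/0.5) / 2 = 0.26 in/h.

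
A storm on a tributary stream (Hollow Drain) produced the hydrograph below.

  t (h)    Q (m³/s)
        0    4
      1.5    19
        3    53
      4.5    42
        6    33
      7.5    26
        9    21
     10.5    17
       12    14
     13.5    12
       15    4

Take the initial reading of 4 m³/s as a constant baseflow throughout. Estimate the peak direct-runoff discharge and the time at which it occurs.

Q_p = 49.0 m³/s at t = 3 h

Subtracting baseflow gives direct-runoff ordinates: 0.0, 15.0, 49.0, 38.0, 29.0, 22.0, 17.0, 13.0, 10.0, 8.0, 0.0 m³/s.
The maximum is 49.0 m³/s, occurring at the reading for t = 3 h.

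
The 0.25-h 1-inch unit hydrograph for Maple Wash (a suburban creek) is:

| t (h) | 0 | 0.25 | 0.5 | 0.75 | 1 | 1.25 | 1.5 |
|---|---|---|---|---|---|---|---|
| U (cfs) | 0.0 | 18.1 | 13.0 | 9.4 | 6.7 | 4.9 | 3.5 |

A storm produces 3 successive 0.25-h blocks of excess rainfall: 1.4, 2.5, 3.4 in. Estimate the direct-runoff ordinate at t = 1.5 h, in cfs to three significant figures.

By discrete convolution, Q_j = Σ (P_i / 1 in) · U_{j−i}.
At t = 1.5 h (j=6): Q = (1.4/1)·3.5 + (2.5/1)·4.9 + (3.4/1)·6.7 = 39.9 cfs.

Q ≈ 39.9 cfs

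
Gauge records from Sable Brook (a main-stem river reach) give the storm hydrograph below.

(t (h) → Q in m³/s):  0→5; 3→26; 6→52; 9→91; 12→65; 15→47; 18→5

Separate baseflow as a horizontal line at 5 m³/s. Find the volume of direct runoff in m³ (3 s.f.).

Direct-runoff ordinates (Q − Q_b): 0.0, 21.0, 47.0, 86.0, 60.0, 42.0, 0.0 m³/s.
ΣQ_DR = 256.0 m³/s.
With Δt = 3 h = 10800 s, V = ΣQ_DR · Δt = 256.0 × 10800 = 2.76 × 10^6 m³.

V ≈ 2.76 × 10^6 m³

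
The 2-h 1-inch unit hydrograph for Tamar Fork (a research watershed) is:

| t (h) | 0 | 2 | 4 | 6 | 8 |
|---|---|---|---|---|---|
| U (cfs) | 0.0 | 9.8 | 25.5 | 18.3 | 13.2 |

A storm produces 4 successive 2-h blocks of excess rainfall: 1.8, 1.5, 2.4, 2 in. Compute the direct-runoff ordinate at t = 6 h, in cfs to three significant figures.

Q ≈ 94.7 cfs

By discrete convolution, Q_j = Σ (P_i / 1 in) · U_{j−i}.
At t = 6 h (j=3): Q = (1.8/1)·18.3 + (1.5/1)·25.5 + (2.4/1)·9.8 + (2/1)·0.0 = 94.7 cfs.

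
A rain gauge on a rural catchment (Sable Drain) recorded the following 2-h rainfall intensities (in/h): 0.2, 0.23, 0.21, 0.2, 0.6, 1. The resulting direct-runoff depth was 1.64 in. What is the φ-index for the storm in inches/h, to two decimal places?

φ ≈ 0.39 in/h

Only the 2 blocks with intensity above φ contribute runoff: 0.6, 1 in/h.
Σ(I−φ)·Δt = d  ⇒  (0.6+1 − 2φ)·2 = 1.64
φ = (1.600 − 1.64/2) / 2 = 0.39 in/h.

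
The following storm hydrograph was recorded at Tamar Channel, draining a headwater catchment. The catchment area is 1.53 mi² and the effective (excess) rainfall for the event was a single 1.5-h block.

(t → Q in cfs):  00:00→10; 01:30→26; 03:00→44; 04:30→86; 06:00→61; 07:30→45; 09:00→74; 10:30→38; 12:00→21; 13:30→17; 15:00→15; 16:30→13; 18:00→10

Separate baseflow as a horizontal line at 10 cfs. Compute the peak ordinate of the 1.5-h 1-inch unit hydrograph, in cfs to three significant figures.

U_p ≈ 152 cfs

Direct runoff: 0.0, 16.0, 34.0, 76.0, 51.0, 35.0, 64.0, 28.0, 11.0, 7.0, 5.0, 3.0, 0.0 cfs; ΣQ_DR = 330.0 cfs, peak = 76.0 cfs.
Runoff depth d = ΣQ_DR·Δt / A = 330.0 × 5400 / (1.53 mi²) = 0.5013 in.
The 1-inch UH is the DRH scaled by (1 in)/d, so U_p = 76.0 × 1/0.5013 = 152 cfs.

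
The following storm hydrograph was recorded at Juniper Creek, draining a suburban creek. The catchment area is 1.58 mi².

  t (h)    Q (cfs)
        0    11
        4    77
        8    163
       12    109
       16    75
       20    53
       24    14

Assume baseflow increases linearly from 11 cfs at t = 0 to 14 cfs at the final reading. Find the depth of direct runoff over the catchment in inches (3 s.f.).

Direct runoff: 0.00, 65.50, 151.00, 96.50, 62.00, 39.50, 0.00 cfs; ΣQ_DR = 414.5 cfs.
V = ΣQ_DR · Δt = 414.5 × 14400 s = 5.969 × 10^6 ft³.
Over A = 1.58 mi², depth = V / A = 1.63 in.

d ≈ 1.63 in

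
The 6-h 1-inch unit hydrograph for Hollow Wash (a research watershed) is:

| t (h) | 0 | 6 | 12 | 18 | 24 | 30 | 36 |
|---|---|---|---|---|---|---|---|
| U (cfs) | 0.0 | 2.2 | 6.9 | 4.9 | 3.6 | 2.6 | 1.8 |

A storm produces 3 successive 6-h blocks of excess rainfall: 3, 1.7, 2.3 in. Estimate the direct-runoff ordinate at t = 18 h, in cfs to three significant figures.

Q ≈ 31.5 cfs

By discrete convolution, Q_j = Σ (P_i / 1 in) · U_{j−i}.
At t = 18 h (j=3): Q = (3/1)·4.9 + (1.7/1)·6.9 + (2.3/1)·2.2 = 31.5 cfs.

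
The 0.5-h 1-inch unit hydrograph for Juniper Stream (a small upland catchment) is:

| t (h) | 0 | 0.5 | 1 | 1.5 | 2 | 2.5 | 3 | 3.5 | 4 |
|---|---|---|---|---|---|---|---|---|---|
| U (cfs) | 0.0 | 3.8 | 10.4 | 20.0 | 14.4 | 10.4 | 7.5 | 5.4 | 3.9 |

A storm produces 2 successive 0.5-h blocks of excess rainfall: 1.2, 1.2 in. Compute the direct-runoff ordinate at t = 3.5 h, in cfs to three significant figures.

Q ≈ 15.5 cfs

By discrete convolution, Q_j = Σ (P_i / 1 in) · U_{j−i}.
At t = 3.5 h (j=7): Q = (1.2/1)·5.4 + (1.2/1)·7.5 = 15.5 cfs.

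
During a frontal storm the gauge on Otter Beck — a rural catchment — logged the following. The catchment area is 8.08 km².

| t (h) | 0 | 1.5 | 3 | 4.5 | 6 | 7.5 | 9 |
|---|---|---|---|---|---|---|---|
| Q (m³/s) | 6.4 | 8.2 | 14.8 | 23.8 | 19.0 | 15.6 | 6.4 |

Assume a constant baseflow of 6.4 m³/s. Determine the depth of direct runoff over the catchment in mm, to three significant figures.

d ≈ 33.0 mm

Direct runoff: 0.0, 1.8, 8.4, 17.4, 12.6, 9.2, 0.0 m³/s; ΣQ_DR = 49.40 m³/s.
V = ΣQ_DR · Δt = 49.40 × 5400 s = 2.668 × 10^5 m³.
Over A = 8.08 km², depth = V / A = 33.0 mm.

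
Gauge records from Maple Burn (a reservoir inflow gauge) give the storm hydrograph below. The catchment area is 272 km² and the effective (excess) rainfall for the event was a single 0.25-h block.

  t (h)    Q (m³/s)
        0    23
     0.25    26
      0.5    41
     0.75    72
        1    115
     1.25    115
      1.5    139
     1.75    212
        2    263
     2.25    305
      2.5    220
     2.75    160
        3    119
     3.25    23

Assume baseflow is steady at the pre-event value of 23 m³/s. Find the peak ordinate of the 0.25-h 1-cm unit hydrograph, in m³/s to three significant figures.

U_p ≈ 564 m³/s

Direct runoff: 0.0, 3.0, 18.0, 49.0, 92.0, 92.0, 116.0, 189.0, 240.0, 282.0, 197.0, 137.0, 96.0, 0.0 m³/s; ΣQ_DR = 1511 m³/s, peak = 282.0 m³/s.
Runoff depth d = ΣQ_DR·Δt / A = 1511 × 900 / (272 km²) = 5.000 mm.
The 1-cm UH is the DRH scaled by (10 mm)/d, so U_p = 282.0 × 10/5.000 = 564 m³/s.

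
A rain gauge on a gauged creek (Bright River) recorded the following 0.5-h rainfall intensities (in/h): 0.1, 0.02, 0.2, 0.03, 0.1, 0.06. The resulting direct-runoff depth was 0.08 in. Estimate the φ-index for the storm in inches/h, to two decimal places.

φ ≈ 0.08 in/h

Only the 3 blocks with intensity above φ contribute runoff: 0.1, 0.2, 0.1 in/h.
Σ(I−φ)·Δt = d  ⇒  (0.1+0.2+0.1 − 3φ)·0.5 = 0.08
φ = (0.4000 − 0.08/0.5) / 3 = 0.08 in/h.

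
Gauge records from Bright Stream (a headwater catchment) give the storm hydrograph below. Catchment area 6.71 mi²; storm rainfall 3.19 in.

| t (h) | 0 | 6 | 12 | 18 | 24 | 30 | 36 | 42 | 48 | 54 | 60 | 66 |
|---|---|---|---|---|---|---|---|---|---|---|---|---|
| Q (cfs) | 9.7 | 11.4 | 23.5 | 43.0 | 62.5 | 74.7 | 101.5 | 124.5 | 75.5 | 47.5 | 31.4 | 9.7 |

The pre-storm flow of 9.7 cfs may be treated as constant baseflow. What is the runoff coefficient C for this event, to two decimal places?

C ≈ 0.22

ΣQ_DR = 498.5 cfs; V = ΣQ_DR·Δt = 1.077 × 10^7 ft³.
Runoff depth d = V / A = 0.6907 in.
C = d / P = 0.6907 / 3.19 = 0.22.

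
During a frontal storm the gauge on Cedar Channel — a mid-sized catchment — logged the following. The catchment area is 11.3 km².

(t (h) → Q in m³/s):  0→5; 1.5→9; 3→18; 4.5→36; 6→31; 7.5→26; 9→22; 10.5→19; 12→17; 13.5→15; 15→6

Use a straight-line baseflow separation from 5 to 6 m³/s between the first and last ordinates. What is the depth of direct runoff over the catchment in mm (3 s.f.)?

d ≈ 68.6 mm

Direct runoff: 0.00, 3.90, 12.80, 30.70, 25.60, 20.50, 16.40, 13.30, 11.20, 9.10, 0.00 m³/s; ΣQ_DR = 143.5 m³/s.
V = ΣQ_DR · Δt = 143.5 × 5400 s = 7.749 × 10^5 m³.
Over A = 11.3 km², depth = V / A = 68.6 mm.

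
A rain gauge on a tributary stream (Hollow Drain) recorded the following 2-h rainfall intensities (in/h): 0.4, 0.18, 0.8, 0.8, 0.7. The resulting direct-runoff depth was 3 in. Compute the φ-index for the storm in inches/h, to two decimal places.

Only the 4 blocks with intensity above φ contribute runoff: 0.4, 0.8, 0.8, 0.7 in/h.
Σ(I−φ)·Δt = d  ⇒  (0.4+0.8+0.8+0.7 − 4φ)·2 = 3
φ = (2.700 − 3/2) / 4 = 0.30 in/h.

φ ≈ 0.30 in/h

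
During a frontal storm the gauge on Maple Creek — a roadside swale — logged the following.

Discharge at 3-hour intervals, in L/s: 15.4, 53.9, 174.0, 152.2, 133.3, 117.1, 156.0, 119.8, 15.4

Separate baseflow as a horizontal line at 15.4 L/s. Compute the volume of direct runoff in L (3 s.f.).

V ≈ 8.62 × 10^6 L

Direct-runoff ordinates (Q − Q_b): 0.0, 38.5, 158.6, 136.8, 117.9, 101.7, 140.6, 104.4, 0.0 L/s.
ΣQ_DR = 798.5 L/s.
With Δt = 3 h = 10800 s, V = ΣQ_DR · Δt = 798.5 × 10800 = 8.62 × 10^6 L.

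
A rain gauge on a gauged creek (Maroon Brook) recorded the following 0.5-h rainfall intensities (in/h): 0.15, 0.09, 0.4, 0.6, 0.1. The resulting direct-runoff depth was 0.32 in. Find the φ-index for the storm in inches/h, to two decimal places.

φ ≈ 0.18 in/h

Only the 2 blocks with intensity above φ contribute runoff: 0.4, 0.6 in/h.
Σ(I−φ)·Δt = d  ⇒  (0.4+0.6 − 2φ)·0.5 = 0.32
φ = (1.000 − 0.32/0.5) / 2 = 0.18 in/h.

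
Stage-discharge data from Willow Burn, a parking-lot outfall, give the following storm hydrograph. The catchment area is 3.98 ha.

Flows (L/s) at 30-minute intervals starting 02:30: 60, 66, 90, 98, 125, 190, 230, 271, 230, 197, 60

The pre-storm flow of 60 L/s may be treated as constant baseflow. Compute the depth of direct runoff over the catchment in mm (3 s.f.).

Direct runoff: 0.0, 6.0, 30.0, 38.0, 65.0, 130.0, 170.0, 211.0, 170.0, 137.0, 0.0 L/s; ΣQ_DR = 957.0 L/s.
V = ΣQ_DR · Δt = 957.0 × 1800 s = 1.723 × 10^6 L.
Over A = 3.98 ha, depth = V / A = 43.3 mm.

d ≈ 43.3 mm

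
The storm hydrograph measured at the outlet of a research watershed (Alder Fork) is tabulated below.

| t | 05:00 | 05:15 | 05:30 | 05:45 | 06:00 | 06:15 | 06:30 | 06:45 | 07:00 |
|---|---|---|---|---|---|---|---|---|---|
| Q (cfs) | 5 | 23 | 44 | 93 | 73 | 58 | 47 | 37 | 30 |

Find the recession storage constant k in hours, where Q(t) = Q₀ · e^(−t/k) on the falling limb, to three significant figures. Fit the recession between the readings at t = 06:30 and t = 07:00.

k ≈ 1.11 h

On the falling limb, Q drops from 47 to 30 cfs between t = 06:30 and t = 07:00 (Δt = 0.5 h).
k = −Δt / ln(Q₂/Q₁) = −0.5 / ln(30/47) = 1.11 h.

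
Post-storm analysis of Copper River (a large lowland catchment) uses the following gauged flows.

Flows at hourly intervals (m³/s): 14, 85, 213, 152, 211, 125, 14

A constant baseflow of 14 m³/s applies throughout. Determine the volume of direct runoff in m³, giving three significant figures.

Direct-runoff ordinates (Q − Q_b): 0.0, 71.0, 199.0, 138.0, 197.0, 111.0, 0.0 m³/s.
ΣQ_DR = 716.0 m³/s.
With Δt = 1 h = 3600 s, V = ΣQ_DR · Δt = 716.0 × 3600 = 2.58 × 10^6 m³.

V ≈ 2.58 × 10^6 m³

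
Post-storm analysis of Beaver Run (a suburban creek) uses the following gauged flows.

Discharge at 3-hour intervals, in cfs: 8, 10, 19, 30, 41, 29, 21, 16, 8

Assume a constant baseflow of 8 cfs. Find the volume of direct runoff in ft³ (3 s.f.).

V ≈ 1.19 × 10^6 ft³

Direct-runoff ordinates (Q − Q_b): 0.0, 2.0, 11.0, 22.0, 33.0, 21.0, 13.0, 8.0, 0.0 cfs.
ΣQ_DR = 110.0 cfs.
With Δt = 3 h = 10800 s, V = ΣQ_DR · Δt = 110.0 × 10800 = 1.19 × 10^6 ft³.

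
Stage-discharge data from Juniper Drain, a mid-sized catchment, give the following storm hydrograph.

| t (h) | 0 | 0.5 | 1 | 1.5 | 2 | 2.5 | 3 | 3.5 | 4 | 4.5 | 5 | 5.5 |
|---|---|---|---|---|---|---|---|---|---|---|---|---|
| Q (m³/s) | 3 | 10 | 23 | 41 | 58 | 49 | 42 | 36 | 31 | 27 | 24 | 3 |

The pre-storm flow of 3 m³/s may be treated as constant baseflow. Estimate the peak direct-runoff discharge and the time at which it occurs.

Subtracting baseflow gives direct-runoff ordinates: 0.0, 7.0, 20.0, 38.0, 55.0, 46.0, 39.0, 33.0, 28.0, 24.0, 21.0, 0.0 m³/s.
The maximum is 55.0 m³/s, occurring at the reading for t = 2 h.

Q_p = 55.0 m³/s at t = 2 h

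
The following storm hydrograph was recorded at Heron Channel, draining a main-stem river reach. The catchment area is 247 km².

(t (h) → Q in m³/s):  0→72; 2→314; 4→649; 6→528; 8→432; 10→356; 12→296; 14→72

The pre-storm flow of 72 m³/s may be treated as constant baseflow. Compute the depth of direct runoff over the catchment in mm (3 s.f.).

Direct runoff: 0.0, 242.0, 577.0, 456.0, 360.0, 284.0, 224.0, 0.0 m³/s; ΣQ_DR = 2143 m³/s.
V = ΣQ_DR · Δt = 2143 × 7200 s = 1.543 × 10^7 m³.
Over A = 247 km², depth = V / A = 62.5 mm.

d ≈ 62.5 mm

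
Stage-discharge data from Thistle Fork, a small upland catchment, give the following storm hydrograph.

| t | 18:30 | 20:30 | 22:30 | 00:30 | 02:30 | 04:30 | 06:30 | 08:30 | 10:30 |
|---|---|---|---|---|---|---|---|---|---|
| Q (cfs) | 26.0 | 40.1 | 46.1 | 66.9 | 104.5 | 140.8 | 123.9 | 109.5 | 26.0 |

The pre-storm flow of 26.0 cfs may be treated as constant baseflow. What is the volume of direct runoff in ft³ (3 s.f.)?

V ≈ 3.24 × 10^6 ft³

Direct-runoff ordinates (Q − Q_b): 0.0, 14.1, 20.1, 40.9, 78.5, 114.8, 97.9, 83.5, 0.0 cfs.
ΣQ_DR = 449.8 cfs.
With Δt = 2 h = 7200 s, V = ΣQ_DR · Δt = 449.8 × 7200 = 3.24 × 10^6 ft³.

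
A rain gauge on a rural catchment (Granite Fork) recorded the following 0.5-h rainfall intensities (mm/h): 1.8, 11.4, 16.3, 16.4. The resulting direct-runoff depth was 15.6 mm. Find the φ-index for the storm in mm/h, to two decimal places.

Only the 3 blocks with intensity above φ contribute runoff: 11.4, 16.3, 16.4 mm/h.
Σ(I−φ)·Δt = d  ⇒  (11.4+16.3+16.4 − 3φ)·0.5 = 15.6
φ = (44.10 − 15.6/0.5) / 3 = 4.30 mm/h.

φ ≈ 4.30 mm/h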